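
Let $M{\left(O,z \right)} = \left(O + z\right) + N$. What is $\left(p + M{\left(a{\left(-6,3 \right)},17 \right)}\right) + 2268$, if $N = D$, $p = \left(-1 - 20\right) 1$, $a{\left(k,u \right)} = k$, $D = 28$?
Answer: $2286$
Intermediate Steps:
$p = -21$ ($p = \left(-21\right) 1 = -21$)
$N = 28$
$M{\left(O,z \right)} = 28 + O + z$ ($M{\left(O,z \right)} = \left(O + z\right) + 28 = 28 + O + z$)
$\left(p + M{\left(a{\left(-6,3 \right)},17 \right)}\right) + 2268 = \left(-21 + \left(28 - 6 + 17\right)\right) + 2268 = \left(-21 + 39\right) + 2268 = 18 + 2268 = 2286$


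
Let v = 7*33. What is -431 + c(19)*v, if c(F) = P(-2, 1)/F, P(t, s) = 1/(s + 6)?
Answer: -8156/19 ≈ -429.26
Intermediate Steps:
v = 231
P(t, s) = 1/(6 + s)
c(F) = 1/(7*F) (c(F) = 1/((6 + 1)*F) = 1/(7*F))
-431 + c(19)*v = -431 + ((1/7)/19)*231 = -431 + ((1/7)*(1/19))*231 = -431 + (1/133)*231 = -431 + 33/19 = -8156/19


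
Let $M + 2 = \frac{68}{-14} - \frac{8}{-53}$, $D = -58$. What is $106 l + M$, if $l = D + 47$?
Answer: $- \frac{435074}{371} \approx -1172.7$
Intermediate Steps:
$M = - \frac{2488}{371}$ ($M = -2 + \left(\frac{68}{-14} - \frac{8}{-53}\right) = -2 + \left(68 \left(- \frac{1}{14}\right) - - \frac{8}{53}\right) = -2 + \left(- \frac{34}{7} + \frac{8}{53}\right) = -2 - \frac{1746}{371} = - \frac{2488}{371} \approx -6.7062$)
$l = -11$ ($l = -58 + 47 = -11$)
$106 l + M = 106 \left(-11\right) - \frac{2488}{371} = -1166 - \frac{2488}{371} = - \frac{435074}{371}$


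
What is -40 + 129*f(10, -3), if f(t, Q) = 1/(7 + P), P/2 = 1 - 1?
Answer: -151/7 ≈ -21.571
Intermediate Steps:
P = 0 (P = 2*(1 - 1) = 2*0 = 0)
f(t, Q) = 1/7 (f(t, Q) = 1/(7 + 0) = 1/7)
-40 + 129*f(10, -3) = -40 + 129*(1/7) = -40 + 129/7 = -151/7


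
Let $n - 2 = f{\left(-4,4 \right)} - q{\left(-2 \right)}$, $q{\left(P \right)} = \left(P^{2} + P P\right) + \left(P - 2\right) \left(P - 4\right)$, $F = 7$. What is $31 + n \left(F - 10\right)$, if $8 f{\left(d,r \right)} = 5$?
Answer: $\frac{953}{8} \approx 119.13$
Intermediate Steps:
$q{\left(P \right)} = 2 P^{2} + \left(-4 + P\right) \left(-2 + P\right)$ ($q{\left(P \right)} = \left(P^{2} + P^{2}\right) + \left(-2 + P\right) \left(-4 + P\right) = 2 P^{2} + \left(-4 + P\right) \left(-2 + P\right)$)
$f{\left(d,r \right)} = \frac{5}{8}$ ($f{\left(d,r \right)} = \frac{1}{8} \cdot 5 = \frac{5}{8}$)
$n = - \frac{235}{8}$ ($n = 2 - \left(\frac{59}{8} + 12 + 12\right) = 2 - \left(\frac{155}{8} + 12\right) = 2 + \left(\frac{5}{8} - \left(8 + 12 + 12\right)\right) = 2 + \left(\frac{5}{8} - 32\right) = 2 - \frac{251}{8} = - \frac{235}{8} \approx -29.375$)
$31 + n \left(F - 10\right) = 31 - \frac{235 \left(7 - 10\right)}{8} = 31 - - \frac{705}{8} = 31 + \frac{705}{8} = \frac{953}{8}$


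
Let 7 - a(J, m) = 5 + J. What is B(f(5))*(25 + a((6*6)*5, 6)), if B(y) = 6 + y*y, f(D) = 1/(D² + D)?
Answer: -91817/100 ≈ -918.17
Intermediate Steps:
f(D) = 1/(D + D²)
B(y) = 6 + y²
a(J, m) = 2 - J (a(J, m) = 7 - (5 + J) = 7 + (-5 - J) = 2 - J)
B(f(5))*(25 + a((6*6)*5, 6)) = (6 + (1/(5*(1 + 5)))²)*(25 + (2 - 6*6*5)) = (6 + ((⅕)/6)²)*(25 + (2 - 36*5)) = (6 + ((⅕)*(⅙))²)*(25 + (2 - 1*180)) = (6 + (1/30)²)*(25 + (2 - 180)) = (6 + 1/900)*(25 - 178) = (5401/900)*(-153) = -91817/100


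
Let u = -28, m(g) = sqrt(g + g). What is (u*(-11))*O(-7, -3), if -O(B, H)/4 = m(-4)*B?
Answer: 17248*I*sqrt(2) ≈ 24392.0*I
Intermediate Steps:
m(g) = sqrt(2)*sqrt(g) (m(g) = sqrt(2*g) = sqrt(2)*sqrt(g))
O(B, H) = -8*I*B*sqrt(2) (O(B, H) = -4*sqrt(2)*sqrt(-4)*B = -4*sqrt(2)*(2*I)*B = -4*2*I*sqrt(2)*B = -8*I*B*sqrt(2))
(u*(-11))*O(-7, -3) = (-28*(-11))*(-8*I*(-7)*sqrt(2)) = 308*(56*I*sqrt(2)) = 17248*I*sqrt(2)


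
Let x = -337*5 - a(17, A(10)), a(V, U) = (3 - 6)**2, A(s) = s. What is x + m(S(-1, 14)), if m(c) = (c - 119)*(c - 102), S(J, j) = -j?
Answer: 13734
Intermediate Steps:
a(V, U) = 9 (a(V, U) = (-3)**2 = 9)
m(c) = (-119 + c)*(-102 + c)
x = -1694 (x = -337*5 - 1*9 = -1685 - 9 = -1694)
x + m(S(-1, 14)) = -1694 + (12138 + (-1*14)**2 - (-221)*14) = -1694 + (12138 + (-14)**2 - 221*(-14)) = -1694 + (12138 + 196 + 3094) = -1694 + 15428 = 13734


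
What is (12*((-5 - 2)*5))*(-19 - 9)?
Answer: 11760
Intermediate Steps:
(12*((-5 - 2)*5))*(-19 - 9) = (12*(-7*5))*(-28) = (12*(-35))*(-28) = -420*(-28) = 11760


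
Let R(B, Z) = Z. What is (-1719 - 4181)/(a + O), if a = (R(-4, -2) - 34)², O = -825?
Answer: -5900/471 ≈ -12.527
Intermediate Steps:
a = 1296 (a = (-2 - 34)² = (-36)² = 1296)
(-1719 - 4181)/(a + O) = (-1719 - 4181)/(1296 - 825) = -5900/471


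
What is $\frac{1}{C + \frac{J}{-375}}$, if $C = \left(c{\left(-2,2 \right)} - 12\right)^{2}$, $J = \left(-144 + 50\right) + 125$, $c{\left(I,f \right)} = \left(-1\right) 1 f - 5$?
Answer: $\frac{375}{135344} \approx 0.0027707$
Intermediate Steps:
$c{\left(I,f \right)} = -5 - f$ ($c{\left(I,f \right)} = - f - 5 = -5 - f$)
$J = 31$ ($J = -94 + 125 = 31$)
$C = 361$ ($C = \left(\left(-5 - 2\right) - 12\right)^{2} = \left(-7 - 12\right)^{2} = \left(-19\right)^{2} = 361$)
$\frac{1}{C + \frac{J}{-375}} = \frac{1}{361 + \frac{31}{-375}} = \frac{1}{361 + 31 \left(- \frac{1}{375}\right)} = \frac{1}{361 - \frac{31}{375}} = \frac{1}{\frac{135344}{375}} = \frac{375}{135344}$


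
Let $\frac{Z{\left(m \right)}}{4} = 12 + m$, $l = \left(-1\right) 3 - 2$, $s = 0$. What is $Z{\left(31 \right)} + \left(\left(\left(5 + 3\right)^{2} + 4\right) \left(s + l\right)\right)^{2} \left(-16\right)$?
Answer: $-1849428$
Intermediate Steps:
$l = -5$ ($l = -3 - 2 = -5$)
$Z{\left(m \right)} = 48 + 4 m$ ($Z{\left(m \right)} = 4 \left(12 + m\right) = 48 + 4 m$)
$Z{\left(31 \right)} + \left(\left(\left(5 + 3\right)^{2} + 4\right) \left(s + l\right)\right)^{2} \left(-16\right) = \left(48 + 4 \cdot 31\right) + \left(\left(\left(5 + 3\right)^{2} + 4\right) \left(0 - 5\right)\right)^{2} \left(-16\right) = \left(48 + 124\right) + \left(\left(8^{2} + 4\right) \left(-5\right)\right)^{2} \left(-16\right) = 172 + \left(\left(64 + 4\right) \left(-5\right)\right)^{2} \left(-16\right) = 172 + \left(68 \left(-5\right)\right)^{2} \left(-16\right) = 172 + \left(-340\right)^{2} \left(-16\right) = 172 + 115600 \left(-16\right) = 172 - 1849600 = -1849428$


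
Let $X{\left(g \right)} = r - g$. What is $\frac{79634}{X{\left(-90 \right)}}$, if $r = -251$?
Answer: $- \frac{79634}{161} \approx -494.62$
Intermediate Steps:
$X{\left(g \right)} = -251 - g$
$\frac{79634}{X{\left(-90 \right)}} = \frac{79634}{-251 - -90} = \frac{79634}{-251 + 90} = \frac{79634}{-161} = 79634 \left(- \frac{1}{161}\right) = - \frac{79634}{161}$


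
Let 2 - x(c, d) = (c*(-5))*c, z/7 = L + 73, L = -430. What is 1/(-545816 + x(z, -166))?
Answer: 1/30679191 ≈ 3.2595e-8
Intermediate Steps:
z = -2499 (z = 7*(-430 + 73) = 7*(-357) = -2499)
x(c, d) = 2 + 5*c² (x(c, d) = 2 - c*(-5)*c = 2 - (-5*c)*c = 2 - (-5)*c² = 2 + 5*c²)
1/(-545816 + x(z, -166)) = 1/(-545816 + (2 + 5*(-2499)²)) = 1/(-545816 + (2 + 5*6245001)) = 1/(-545816 + (2 + 31225005)) = 1/(-545816 + 31225007) = 1/30679191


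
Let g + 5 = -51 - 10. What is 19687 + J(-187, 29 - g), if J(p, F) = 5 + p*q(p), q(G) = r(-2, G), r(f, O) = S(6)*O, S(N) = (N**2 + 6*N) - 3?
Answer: 2432553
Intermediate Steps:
S(N) = -3 + N**2 + 6*N
g = -66 (g = -5 + (-51 - 10) = -5 - 61 = -66)
r(f, O) = 69*O (r(f, O) = (-3 + 6**2 + 6*6)*O = (-3 + 36 + 36)*O = 69*O)
q(G) = 69*G
J(p, F) = 5 + 69*p**2 (J(p, F) = 5 + p*(69*p) = 5 + 69*p**2)
19687 + J(-187, 29 - g) = 19687 + (5 + 69*(-187)**2) = 19687 + (5 + 69*34969) = 19687 + (5 + 2412861) = 19687 + 2412866 = 2432553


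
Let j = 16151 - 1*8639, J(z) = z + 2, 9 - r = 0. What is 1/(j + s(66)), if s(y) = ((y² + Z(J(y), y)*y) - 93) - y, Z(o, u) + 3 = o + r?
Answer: 1/16593 ≈ 6.0266e-5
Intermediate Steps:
r = 9 (r = 9 - 1*0 = 9 + 0 = 9)
J(z) = 2 + z
Z(o, u) = 6 + o (Z(o, u) = -3 + (o + 9) = -3 + (9 + o) = 6 + o)
j = 7512 (j = 16151 - 8639 = 7512)
s(y) = -93 + y² - y + y*(8 + y) (s(y) = ((y² + (6 + (2 + y))*y) - 93) - y = ((y² + (8 + y)*y) - 93) - y = ((y² + y*(8 + y)) - 93) - y = (-93 + y² + y*(8 + y)) - y = -93 + y² - y + y*(8 + y))
1/(j + s(66)) = 1/(7512 + (-93 + 2*66² + 7*66)) = 1/(7512 + (-93 + 2*4356 + 462)) = 1/(7512 + (-93 + 8712 + 462)) = 1/(7512 + 9081) = 1/16593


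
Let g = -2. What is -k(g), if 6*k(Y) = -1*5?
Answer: 5/6 ≈ 0.83333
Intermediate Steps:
k(Y) = -5/6 (k(Y) = (-1*5)/6 = (1/6)*(-5) = -5/6)
-k(g) = -1*(-5/6) = 5/6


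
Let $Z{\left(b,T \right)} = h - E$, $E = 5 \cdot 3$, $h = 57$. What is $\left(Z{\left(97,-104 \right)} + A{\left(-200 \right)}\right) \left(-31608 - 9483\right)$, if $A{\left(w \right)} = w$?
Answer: $6492378$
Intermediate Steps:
$E = 15$
$Z{\left(b,T \right)} = 42$ ($Z{\left(b,T \right)} = 57 - 15 = 42$)
$\left(Z{\left(97,-104 \right)} + A{\left(-200 \right)}\right) \left(-31608 - 9483\right) = \left(42 - 200\right) \left(-31608 - 9483\right) = - 158 \left(-31608 - 9483\right) = \left(-158\right) \left(-41091\right) = 6492378$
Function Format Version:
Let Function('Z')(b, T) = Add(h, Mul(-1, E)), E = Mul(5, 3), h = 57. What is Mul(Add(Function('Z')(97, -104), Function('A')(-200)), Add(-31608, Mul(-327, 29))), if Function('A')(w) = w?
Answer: 6492378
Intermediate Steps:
E = 15
Function('Z')(b, T) = 42 (Function('Z')(b, T) = Add(57, Mul(-1, 15)) = Add(57, -15) = 42)
Mul(Add(Function('Z')(97, -104), Function('A')(-200)), Add(-31608, Mul(-327, 29))) = Mul(Add(42, -200), Add(-31608, Mul(-327, 29))) = Mul(-158, Add(-31608, -9483)) = Mul(-158, -41091) = 6492378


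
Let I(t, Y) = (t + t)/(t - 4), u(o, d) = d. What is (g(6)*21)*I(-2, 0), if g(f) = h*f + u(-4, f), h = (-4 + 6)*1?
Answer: 252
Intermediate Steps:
I(t, Y) = 2*t/(-4 + t) (I(t, Y) = (2*t)/(-4 + t) = 2*t/(-4 + t))
h = 2 (h = 2*1 = 2)
g(f) = 3*f (g(f) = 2*f + f = 3*f)
(g(6)*21)*I(-2, 0) = ((3*6)*21)*(2*(-2)/(-4 - 2)) = (18*21)*(2*(-2)/(-6)) = 378*(2*(-2)*(-⅙)) = 378*(⅔) = 252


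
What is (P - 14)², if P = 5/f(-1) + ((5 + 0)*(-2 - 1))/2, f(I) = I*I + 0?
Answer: 1089/4 ≈ 272.25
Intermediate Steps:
f(I) = I² (f(I) = I² + 0 = I²)
P = -5/2 (P = 5/((-1)²) + ((5 + 0)*(-2 - 1))/2 = 5/1 + (5*(-3))*(½) = 5*1 - 15*½ = 5 - 15/2 = -5/2 ≈ -2.5000)
(P - 14)² = (-5/2 - 14)² = (-33/2)² = 1089/4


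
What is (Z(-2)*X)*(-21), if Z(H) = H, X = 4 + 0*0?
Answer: 168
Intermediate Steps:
X = 4 (X = 4 + 0 = 4)
(Z(-2)*X)*(-21) = -2*4*(-21) = -8*(-21) = 168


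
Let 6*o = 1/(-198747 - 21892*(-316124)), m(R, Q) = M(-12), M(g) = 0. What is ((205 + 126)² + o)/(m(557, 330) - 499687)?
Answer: -45850807323716377/209116860554082792 ≈ -0.21926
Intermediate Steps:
m(R, Q) = 0
o = 1/418495699416 (o = (1/(-198747 - 21892*(-316124)))/6 = (-1/316124/(-220639))/6 = (-1/220639*(-1/316124))/6 = (⅙)*(1/69749283236) = 1/418495699416 ≈ 2.3895e-12)
((205 + 126)² + o)/(m(557, 330) - 499687) = ((205 + 126)² + 1/418495699416)/(0 - 499687) = (331² + 1/418495699416)/(-499687) = (109561 + 1/418495699416)*(-1/499687) = (45850807323716377/418495699416)*(-1/499687) = -45850807323716377/209116860554082792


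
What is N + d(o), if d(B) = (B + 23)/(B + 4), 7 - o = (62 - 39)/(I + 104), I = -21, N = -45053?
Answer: -40094703/890 ≈ -45050.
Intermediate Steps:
o = 558/83 (o = 7 - (62 - 39)/(-21 + 104) = 7 - 23/83 = 558/83 ≈ 6.7229)
d(B) = (23 + B)/(4 + B)
N + d(o) = -45053 + (23 + 558/83)/(4 + 558/83) = -45053 + (2467/83)/(890/83) = -45053 + (83/890)*(2467/83) = -45053 + 2467/890 = -40094703/890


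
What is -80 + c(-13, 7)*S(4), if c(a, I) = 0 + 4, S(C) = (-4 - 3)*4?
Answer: -192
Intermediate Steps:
S(C) = -28 (S(C) = -7*4 = -28)
c(a, I) = 4
-80 + c(-13, 7)*S(4) = -80 + 4*(-28) = -80 - 112 = -192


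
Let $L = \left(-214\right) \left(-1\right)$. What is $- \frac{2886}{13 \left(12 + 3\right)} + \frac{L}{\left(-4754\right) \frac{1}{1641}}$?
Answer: $- \frac{1053833}{11885} \approx -88.669$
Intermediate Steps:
$L = 214$
$- \frac{2886}{13 \left(12 + 3\right)} + \frac{L}{\left(-4754\right) \frac{1}{1641}} = - \frac{2886}{13 \left(12 + 3\right)} + \frac{214}{\left(-4754\right) \frac{1}{1641}} = - \frac{2886}{13 \cdot 15} + \frac{214}{\left(-4754\right) \frac{1}{1641}} = - \frac{2886}{195} + \frac{214}{- \frac{4754}{1641}} = \left(-2886\right) \frac{1}{195} + 214 \left(- \frac{1641}{4754}\right) = - \frac{74}{5} - \frac{175587}{2377} = - \frac{1053833}{11885}$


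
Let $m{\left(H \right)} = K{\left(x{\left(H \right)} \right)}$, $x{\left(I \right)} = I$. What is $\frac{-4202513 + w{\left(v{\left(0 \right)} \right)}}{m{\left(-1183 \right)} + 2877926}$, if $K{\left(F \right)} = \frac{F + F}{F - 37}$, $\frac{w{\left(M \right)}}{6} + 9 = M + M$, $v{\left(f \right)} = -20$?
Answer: $- \frac{2563712270}{1755536043} \approx -1.4604$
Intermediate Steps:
$w{\left(M \right)} = -54 + 12 M$ ($w{\left(M \right)} = -54 + 6 \left(M + M\right) = -54 + 6 \cdot 2 M = -54 + 12 M$)
$K{\left(F \right)} = \frac{2 F}{-37 + F}$
$m{\left(H \right)} = \frac{2 H}{-37 + H}$
$\frac{-4202513 + w{\left(v{\left(0 \right)} \right)}}{m{\left(-1183 \right)} + 2877926} = \frac{-4202513 + \left(-54 + 12 \left(-20\right)\right)}{2 \left(-1183\right) \frac{1}{-37 - 1183} + 2877926} = \frac{-4202513 - 294}{2 \left(-1183\right) \frac{1}{-1220} + 2877926} = \frac{-4202513 - 294}{2 \left(-1183\right) \left(- \frac{1}{1220}\right) + 2877926} = - \frac{4202807}{\frac{1183}{610} + 2877926} = - \frac{4202807}{\frac{1755536043}{610}} = \left(-4202807\right) \frac{610}{1755536043} = - \frac{2563712270}{1755536043}$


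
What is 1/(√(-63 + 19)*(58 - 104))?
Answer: I*√11/1012 ≈ 0.0032773*I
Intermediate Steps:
1/(√(-63 + 19)*(58 - 104)) = 1/(√(-44)*(-46)) = 1/((2*I*√11)*(-46)) = 1/(-92*I*√11) = I*√11/1012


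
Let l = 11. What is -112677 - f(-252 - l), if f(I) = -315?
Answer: -112362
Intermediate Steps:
-112677 - f(-252 - l) = -112677 - 1*(-315) = -112677 + 315 = -112362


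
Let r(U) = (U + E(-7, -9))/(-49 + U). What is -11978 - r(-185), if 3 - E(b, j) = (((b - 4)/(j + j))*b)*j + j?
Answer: -622903/52 ≈ -11979.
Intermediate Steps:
E(b, j) = 3 - j - b*(-4 + b)/2 (E(b, j) = 3 - ((((b - 4)/(j + j))*b)*j + j) = 3 - ((((-4 + b)/((2*j)))*b)*j + j) = 3 - ((((-4 + b)*(1/(2*j)))*b)*j + j) = 3 - ((((-4 + b)/(2*j))*b)*j + j) = 3 - ((b*(-4 + b)/(2*j))*j + j) = 3 - (b*(-4 + b)/2 + j) = 3 - (j + b*(-4 + b)/2) = 3 + (-j - b*(-4 + b)/2) = 3 - j - b*(-4 + b)/2)
r(U) = (-53/2 + U)/(-49 + U) (r(U) = (U + (3 - 1*(-9) + 2*(-7) - 1/2*(-7)**2))/(-49 + U) = (U + (3 + 9 - 14 - 1/2*49))/(-49 + U) = (U + (3 + 9 - 14 - 49/2))/(-49 + U) = (U - 53/2)/(-49 + U) = (-53/2 + U)/(-49 + U))
-11978 - r(-185) = -11978 - (-53/2 - 185)/(-49 - 185) = -11978 - (-423)/((-234)*2) = -11978 - (-1)*(-423)/(234*2) = -11978 - 1*47/52 = -11978 - 47/52 = -622903/52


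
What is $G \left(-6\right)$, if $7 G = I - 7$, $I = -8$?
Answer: $\frac{90}{7} \approx 12.857$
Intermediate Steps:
$G = - \frac{15}{7}$ ($G = \frac{-8 - 7}{7} = \frac{1}{7} \left(-15\right) = - \frac{15}{7} \approx -2.1429$)
$G \left(-6\right) = \left(- \frac{15}{7}\right) \left(-6\right) = \frac{90}{7}$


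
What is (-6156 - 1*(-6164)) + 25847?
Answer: 25855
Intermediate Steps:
(-6156 - 1*(-6164)) + 25847 = (-6156 + 6164) + 25847 = 8 + 25847 = 25855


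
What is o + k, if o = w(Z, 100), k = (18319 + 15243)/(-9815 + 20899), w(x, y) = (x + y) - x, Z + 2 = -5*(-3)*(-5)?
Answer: 570981/5542 ≈ 103.03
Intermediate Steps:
Z = -77 (Z = -2 - 5*(-3)*(-5) = -2 + 15*(-5) = -2 - 75 = -77)
w(x, y) = y
k = 16781/5542 (k = 33562/11084 = 33562*(1/11084) = 16781/5542 ≈ 3.0280)
o = 100
o + k = 100 + 16781/5542 = 570981/5542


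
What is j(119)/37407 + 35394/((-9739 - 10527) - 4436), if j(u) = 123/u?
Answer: -8752832292/6108849887 ≈ -1.4328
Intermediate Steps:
j(119)/37407 + 35394/((-9739 - 10527) - 4436) = (123/119)/37407 + 35394/((-9739 - 10527) - 4436) = (123*(1/119))*(1/37407) + 35394/(-20266 - 4436) = (123/119)*(1/37407) + 35394/(-24702) = 41/1483811 + 35394*(-1/24702) = 41/1483811 - 5899/4117 = -8752832292/6108849887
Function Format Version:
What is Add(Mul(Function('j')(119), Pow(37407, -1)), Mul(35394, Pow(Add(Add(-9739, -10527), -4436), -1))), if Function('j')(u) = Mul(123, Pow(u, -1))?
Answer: Rational(-8752832292, 6108849887) ≈ -1.4328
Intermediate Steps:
Add(Mul(Function('j')(119), Pow(37407, -1)), Mul(35394, Pow(Add(Add(-9739, -10527), -4436), -1))) = Add(Mul(Mul(123, Pow(119, -1)), Pow(37407, -1)), Mul(35394, Pow(Add(Add(-9739, -10527), -4436), -1))) = Add(Mul(Mul(123, Rational(1, 119)), Rational(1, 37407)), Mul(35394, Pow(Add(-20266, -4436), -1))) = Add(Mul(Rational(123, 119), Rational(1, 37407)), Mul(35394, Pow(-24702, -1))) = Add(Rational(41, 1483811), Mul(35394, Rational(-1, 24702))) = Add(Rational(41, 1483811), Rational(-5899, 4117)) = Rational(-8752832292, 6108849887)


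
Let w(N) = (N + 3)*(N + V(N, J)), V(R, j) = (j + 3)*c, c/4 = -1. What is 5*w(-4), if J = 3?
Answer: 140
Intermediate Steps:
c = -4 (c = 4*(-1) = -4)
V(R, j) = -12 - 4*j (V(R, j) = (j + 3)*(-4) = (3 + j)*(-4) = -12 - 4*j)
w(N) = (-24 + N)*(3 + N) (w(N) = (N + 3)*(N + (-12 - 4*3)) = (3 + N)*(N + (-12 - 12)) = (3 + N)*(N - 24) = (3 + N)*(-24 + N) = (-24 + N)*(3 + N))
5*w(-4) = 5*(-72 + (-4)**2 - 21*(-4)) = 5*(-72 + 16 + 84) = 5*28 = 140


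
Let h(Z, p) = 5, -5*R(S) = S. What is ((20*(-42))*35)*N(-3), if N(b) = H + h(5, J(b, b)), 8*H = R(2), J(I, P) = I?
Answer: -145530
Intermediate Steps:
R(S) = -S/5
H = -1/20 (H = (-1/5*2)/8 = (1/8)*(-2/5) = -1/20 ≈ -0.050000)
N(b) = 99/20 (N(b) = -1/20 + 5 = 99/20)
((20*(-42))*35)*N(-3) = ((20*(-42))*35)*(99/20) = -840*35*(99/20) = -29400*99/20 = -145530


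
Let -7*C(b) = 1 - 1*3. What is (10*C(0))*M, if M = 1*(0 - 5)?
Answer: -100/7 ≈ -14.286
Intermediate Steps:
C(b) = 2/7 (C(b) = -(1 - 1*3)/7 = -(1 - 3)/7 = -⅐*(-2) = 2/7)
M = -5 (M = 1*(-5) = -5)
(10*C(0))*M = (10*(2/7))*(-5) = (20/7)*(-5) = -100/7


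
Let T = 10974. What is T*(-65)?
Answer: -713310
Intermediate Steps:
T*(-65) = 10974*(-65) = -713310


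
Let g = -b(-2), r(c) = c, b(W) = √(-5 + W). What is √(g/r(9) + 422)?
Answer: √(3798 - I*√7)/3 ≈ 20.543 - 0.0071552*I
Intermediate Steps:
g = -I*√7 (g = -√(-5 - 2) = -√(-7) = -I*√7 ≈ -2.6458*I)
√(g/r(9) + 422) = √(-I*√7/9 + 422) = √(422 - I*√7/9)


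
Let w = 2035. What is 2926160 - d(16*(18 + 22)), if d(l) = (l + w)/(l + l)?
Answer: 749096425/256 ≈ 2.9262e+6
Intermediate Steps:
d(l) = (2035 + l)/(2*l) (d(l) = (l + 2035)/(l + l) = (2035 + l)/((2*l)) = (2035 + l)*(1/(2*l)) = (2035 + l)/(2*l))
2926160 - d(16*(18 + 22)) = 2926160 - (2035 + 16*(18 + 22))/(2*(16*(18 + 22))) = 2926160 - (2035 + 16*40)/(2*(16*40)) = 2926160 - (2035 + 640)/(2*640) = 2926160 - 2675/(2*640) = 2926160 - 1*535/256 = 2926160 - 535/256 = 749096425/256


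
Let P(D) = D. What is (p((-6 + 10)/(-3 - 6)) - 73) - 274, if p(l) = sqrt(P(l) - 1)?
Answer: -347 + I*sqrt(13)/3 ≈ -347.0 + 1.2019*I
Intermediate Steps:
p(l) = sqrt(-1 + l) (p(l) = sqrt(l - 1) = sqrt(-1 + l))
(p((-6 + 10)/(-3 - 6)) - 73) - 274 = (sqrt(-1 + (-6 + 10)/(-3 - 6)) - 73) - 274 = (sqrt(-1 + 4/(-9)) - 73) - 274 = (sqrt(-1 + 4*(-1/9)) - 73) - 274 = (sqrt(-1 - 4/9) - 73) - 274 = (sqrt(-13/9) - 73) - 274 = (I*sqrt(13)/3 - 73) - 274 = (-73 + I*sqrt(13)/3) - 274 = -347 + I*sqrt(13)/3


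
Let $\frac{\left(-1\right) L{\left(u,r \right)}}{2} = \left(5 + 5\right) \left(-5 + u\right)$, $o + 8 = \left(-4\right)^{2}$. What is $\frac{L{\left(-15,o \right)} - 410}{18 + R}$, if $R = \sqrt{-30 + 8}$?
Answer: $- \frac{90}{173} + \frac{5 i \sqrt{22}}{173} \approx -0.52023 + 0.13556 i$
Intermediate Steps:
$o = 8$ ($o = -8 + \left(-4\right)^{2} = -8 + 16 = 8$)
$R = i \sqrt{22}$ ($R = \sqrt{-22} = i \sqrt{22} \approx 4.6904 i$)
$L{\left(u,r \right)} = 100 - 20 u$ ($L{\left(u,r \right)} = - 2 \left(5 + 5\right) \left(-5 + u\right) = - 2 \cdot 10 \left(-5 + u\right) = - 2 \left(-50 + 10 u\right) = 100 - 20 u$)
$\frac{L{\left(-15,o \right)} - 410}{18 + R} = \frac{\left(100 - -300\right) - 410}{18 + i \sqrt{22}} = \frac{\left(100 + 300\right) - 410}{18 + i \sqrt{22}} = \frac{400 - 410}{18 + i \sqrt{22}} = - \frac{10}{18 + i \sqrt{22}}$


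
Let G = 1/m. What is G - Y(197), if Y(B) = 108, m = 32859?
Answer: -3548771/32859 ≈ -108.00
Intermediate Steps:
G = 1/32859 ≈ 3.0433e-5
G - Y(197) = 1/32859 - 1*108 = 1/32859 - 108 = -3548771/32859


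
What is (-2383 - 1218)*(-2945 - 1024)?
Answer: 14292369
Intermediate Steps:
(-2383 - 1218)*(-2945 - 1024) = -3601*(-3969) = 14292369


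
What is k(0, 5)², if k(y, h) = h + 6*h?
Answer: 1225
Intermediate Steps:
k(y, h) = 7*h
k(0, 5)² = (7*5)² = 35² = 1225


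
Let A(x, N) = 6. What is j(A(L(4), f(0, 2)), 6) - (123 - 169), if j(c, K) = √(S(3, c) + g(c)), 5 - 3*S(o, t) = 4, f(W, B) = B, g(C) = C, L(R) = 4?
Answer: 46 + √57/3 ≈ 48.517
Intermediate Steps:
S(o, t) = ⅓ (S(o, t) = 5/3 - ⅓*4 = 5/3 - 4/3 = ⅓)
j(c, K) = √(⅓ + c)
j(A(L(4), f(0, 2)), 6) - (123 - 169) = √(3 + 9*6)/3 - (123 - 169) = √(3 + 54)/3 - 1*(-46) = √57/3 + 46 = 46 + √57/3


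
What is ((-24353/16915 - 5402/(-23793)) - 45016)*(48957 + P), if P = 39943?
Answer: -46018612988292260/11498817 ≈ -4.0020e+9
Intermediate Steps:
((-24353/16915 - 5402/(-23793)) - 45016)*(48957 + P) = ((-24353/16915 - 5402/(-23793)) - 45016)*(48957 + 39943) = ((-24353*1/16915 - 5402*(-1/23793)) - 45016)*88900 = ((-24353/16915 + 5402/23793) - 45016)*88900 = (-488056099/402458595 - 45016)*88900 = -18117564168619/402458595*88900 = -46018612988292260/11498817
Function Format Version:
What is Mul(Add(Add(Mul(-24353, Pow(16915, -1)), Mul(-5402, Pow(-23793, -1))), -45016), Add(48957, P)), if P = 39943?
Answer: Rational(-46018612988292260, 11498817) ≈ -4.0020e+9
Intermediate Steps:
Mul(Add(Add(Mul(-24353, Pow(16915, -1)), Mul(-5402, Pow(-23793, -1))), -45016), Add(48957, P)) = Mul(Add(Add(Mul(-24353, Pow(16915, -1)), Mul(-5402, Pow(-23793, -1))), -45016), Add(48957, 39943)) = Mul(Add(Add(Mul(-24353, Rational(1, 16915)), Mul(-5402, Rational(-1, 23793))), -45016), 88900) = Mul(Add(Add(Rational(-24353, 16915), Rational(5402, 23793)), -45016), 88900) = Mul(Add(Rational(-488056099, 402458595), -45016), 88900) = Mul(Rational(-18117564168619, 402458595), 88900) = Rational(-46018612988292260, 11498817)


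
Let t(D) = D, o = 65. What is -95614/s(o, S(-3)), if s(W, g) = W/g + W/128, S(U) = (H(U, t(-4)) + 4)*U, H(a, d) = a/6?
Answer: 257010432/15275 ≈ 16826.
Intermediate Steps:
H(a, d) = a/6 (H(a, d) = a*(1/6) = a/6)
S(U) = U*(4 + U/6) (S(U) = (U/6 + 4)*U = (4 + U/6)*U = U*(4 + U/6))
s(W, g) = W/128 + W/g (s(W, g) = W/g + W*(1/128) = W/g + W/128 = W/128 + W/g)
-95614/s(o, S(-3)) = -95614/((1/128)*65 + 65/(((1/6)*(-3)*(24 - 3)))) = -95614/(65/128 + 65/(((1/6)*(-3)*21))) = -95614/(65/128 + 65/(-21/2)) = -95614/(65/128 + 65*(-2/21)) = -95614/(65/128 - 130/21) = -95614/(-15275/2688) = -95614*(-2688/15275) = 257010432/15275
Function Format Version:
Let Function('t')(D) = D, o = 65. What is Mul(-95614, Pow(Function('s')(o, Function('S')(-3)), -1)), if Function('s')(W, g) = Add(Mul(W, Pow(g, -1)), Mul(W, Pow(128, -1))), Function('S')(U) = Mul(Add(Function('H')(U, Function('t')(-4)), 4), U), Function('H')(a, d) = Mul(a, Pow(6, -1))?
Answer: Rational(257010432, 15275) ≈ 16826.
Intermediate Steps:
Function('H')(a, d) = Mul(Rational(1, 6), a) (Function('H')(a, d) = Mul(a, Rational(1, 6)) = Mul(Rational(1, 6), a))
Function('S')(U) = Mul(U, Add(4, Mul(Rational(1, 6), U))) (Function('S')(U) = Mul(Add(Mul(Rational(1, 6), U), 4), U) = Mul(Add(4, Mul(Rational(1, 6), U)), U) = Mul(U, Add(4, Mul(Rational(1, 6), U))))
Function('s')(W, g) = Add(Mul(Rational(1, 128), W), Mul(W, Pow(g, -1))) (Function('s')(W, g) = Add(Mul(W, Pow(g, -1)), Mul(W, Rational(1, 128))) = Add(Mul(W, Pow(g, -1)), Mul(Rational(1, 128), W)) = Add(Mul(Rational(1, 128), W), Mul(W, Pow(g, -1))))
Mul(-95614, Pow(Function('s')(o, Function('S')(-3)), -1)) = Mul(-95614, Pow(Add(Mul(Rational(1, 128), 65), Mul(65, Pow(Mul(Rational(1, 6), -3, Add(24, -3)), -1))), -1)) = Mul(-95614, Pow(Add(Rational(65, 128), Mul(65, Pow(Mul(Rational(1, 6), -3, 21), -1))), -1)) = Mul(-95614, Pow(Add(Rational(65, 128), Mul(65, Pow(Rational(-21, 2), -1))), -1)) = Mul(-95614, Pow(Add(Rational(65, 128), Mul(65, Rational(-2, 21))), -1)) = Mul(-95614, Pow(Add(Rational(65, 128), Rational(-130, 21)), -1)) = Mul(-95614, Pow(Rational(-15275, 2688), -1)) = Mul(-95614, Rational(-2688, 15275)) = Rational(257010432, 15275)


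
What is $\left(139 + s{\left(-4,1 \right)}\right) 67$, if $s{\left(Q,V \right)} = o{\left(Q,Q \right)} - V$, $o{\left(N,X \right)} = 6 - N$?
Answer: $9916$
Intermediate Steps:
$s{\left(Q,V \right)} = 6 - Q - V$ ($s{\left(Q,V \right)} = \left(6 - Q\right) - V = 6 - Q - V$)
$\left(139 + s{\left(-4,1 \right)}\right) 67 = \left(139 - -9\right) 67 = \left(139 + \left(6 + 4 - 1\right)\right) 67 = \left(139 + 9\right) 67 = 148 \cdot 67 = 9916$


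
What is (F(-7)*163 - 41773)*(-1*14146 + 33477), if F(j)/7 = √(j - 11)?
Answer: -807513863 + 66170013*I*√2 ≈ -8.0751e+8 + 9.3578e+7*I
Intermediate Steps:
F(j) = 7*√(-11 + j) (F(j) = 7*√(j - 11) = 7*√(-11 + j))
(F(-7)*163 - 41773)*(-1*14146 + 33477) = ((7*√(-11 - 7))*163 - 41773)*(-1*14146 + 33477) = ((7*√(-18))*163 - 41773)*(-14146 + 33477) = ((7*(3*I*√2))*163 - 41773)*19331 = ((21*I*√2)*163 - 41773)*19331 = (3423*I*√2 - 41773)*19331 = (-41773 + 3423*I*√2)*19331 = -807513863 + 66170013*I*√2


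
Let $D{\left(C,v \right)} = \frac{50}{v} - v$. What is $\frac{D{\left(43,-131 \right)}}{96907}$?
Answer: $\frac{17111}{12694817} \approx 0.0013479$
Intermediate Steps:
$D{\left(C,v \right)} = - v + \frac{50}{v}$
$\frac{D{\left(43,-131 \right)}}{96907} = \frac{\left(-1\right) \left(-131\right) + \frac{50}{-131}}{96907} = \left(131 + 50 \left(- \frac{1}{131}\right)\right) \frac{1}{96907} = \left(131 - \frac{50}{131}\right) \frac{1}{96907} = \frac{17111}{131} \cdot \frac{1}{96907} = \frac{17111}{12694817}$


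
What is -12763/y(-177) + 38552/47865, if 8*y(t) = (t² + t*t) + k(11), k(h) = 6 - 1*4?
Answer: -123576982/149961045 ≈ -0.82406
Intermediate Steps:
k(h) = 2 (k(h) = 6 - 4 = 2)
y(t) = ¼ + t²/4 (y(t) = ((t² + t*t) + 2)/8 = ((t² + t²) + 2)/8 = (2*t² + 2)/8 = (2 + 2*t²)/8 = ¼ + t²/4)
-12763/y(-177) + 38552/47865 = -12763/(¼ + (¼)*(-177)²) + 38552/47865 = -12763/(¼ + (¼)*31329) + 38552*(1/47865) = -12763/(¼ + 31329/4) + 38552/47865 = -12763/15665/2 + 38552/47865 = -12763*2/15665 + 38552/47865 = -25526/15665 + 38552/47865 = -123576982/149961045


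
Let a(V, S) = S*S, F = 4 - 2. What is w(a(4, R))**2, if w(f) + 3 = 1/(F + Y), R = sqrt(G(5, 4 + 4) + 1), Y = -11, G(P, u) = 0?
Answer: 784/81 ≈ 9.6790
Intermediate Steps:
F = 2
R = 1 (R = sqrt(0 + 1) = sqrt(1) = 1)
a(V, S) = S**2
w(f) = -28/9 (w(f) = -3 + 1/(2 - 11) = -3 + 1/(-9) = -3 - 1/9 = -28/9)
w(a(4, R))**2 = (-28/9)**2 = 784/81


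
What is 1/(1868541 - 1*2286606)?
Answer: -1/418065 ≈ -2.3920e-6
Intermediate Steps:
1/(1868541 - 1*2286606) = 1/(1868541 - 2286606) = 1/(-418065) = -1/418065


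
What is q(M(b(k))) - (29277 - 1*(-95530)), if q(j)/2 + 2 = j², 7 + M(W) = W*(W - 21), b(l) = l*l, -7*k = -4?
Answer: -717330597161/5764801 ≈ -1.2443e+5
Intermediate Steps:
k = 4/7 (k = -⅐*(-4) = 4/7 ≈ 0.57143)
b(l) = l²
M(W) = -7 + W*(-21 + W) (M(W) = -7 + W*(W - 21) = -7 + W*(-21 + W))
q(j) = -4 + 2*j²
q(M(b(k))) - (29277 - 1*(-95530)) = (-4 + 2*(-7 + ((4/7)²)² - 21*(4/7)²)²) - (29277 - 1*(-95530)) = (-4 + 2*(-7 + (16/49)² - 21*16/49)²) - (29277 + 95530) = (-4 + 2*(-7 + 256/2401 - 48/7)²) - 1*124807 = (-4 + 2*(-33015/2401)²) - 124807 = (-4 + 2*(1089990225/5764801)) - 124807 = (-4 + 2179980450/5764801) - 124807 = 2156921246/5764801 - 124807 = -717330597161/5764801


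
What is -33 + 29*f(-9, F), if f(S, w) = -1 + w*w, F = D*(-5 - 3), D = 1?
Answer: 1794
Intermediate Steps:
F = -8 (F = 1*(-5 - 3) = 1*(-8) = -8)
f(S, w) = -1 + w²
-33 + 29*f(-9, F) = -33 + 29*(-1 + (-8)²) = -33 + 29*(-1 + 64) = -33 + 29*63 = -33 + 1827 = 1794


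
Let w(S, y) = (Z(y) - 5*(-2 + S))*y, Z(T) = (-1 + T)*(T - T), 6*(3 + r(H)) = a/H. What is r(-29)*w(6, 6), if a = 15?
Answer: 10740/29 ≈ 370.34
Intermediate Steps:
r(H) = -3 + 5/(2*H) (r(H) = -3 + (15/H)/6 = -3 + 5/(2*H))
Z(T) = 0 (Z(T) = (-1 + T)*0 = 0)
w(S, y) = y*(10 - 5*S) (w(S, y) = (0 - 5*(-2 + S))*y = (0 + (10 - 5*S))*y = (10 - 5*S)*y = y*(10 - 5*S))
r(-29)*w(6, 6) = (-3 + (5/2)/(-29))*(5*6*(2 - 1*6)) = (-3 + (5/2)*(-1/29))*(5*6*(2 - 6)) = (-3 - 5/58)*(5*6*(-4)) = -179/58*(-120) = 10740/29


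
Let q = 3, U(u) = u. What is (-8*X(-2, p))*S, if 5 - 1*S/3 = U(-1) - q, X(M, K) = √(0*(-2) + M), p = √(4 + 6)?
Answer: -216*I*√2 ≈ -305.47*I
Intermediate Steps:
p = √10 ≈ 3.1623
X(M, K) = √M (X(M, K) = √(0 + M) = √M)
S = 27 (S = 15 - 3*(-1 - 1*3) = 15 - 3*(-1 - 3) = 15 - 3*(-4) = 15 + 12 = 27)
(-8*X(-2, p))*S = -8*I*√2*27 = -216*I*√2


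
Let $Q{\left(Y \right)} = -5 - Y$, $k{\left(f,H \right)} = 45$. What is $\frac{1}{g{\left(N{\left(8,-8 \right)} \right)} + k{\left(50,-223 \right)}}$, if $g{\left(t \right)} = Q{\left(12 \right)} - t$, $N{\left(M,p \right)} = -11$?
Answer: $\frac{1}{39} \approx 0.025641$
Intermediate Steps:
$g{\left(t \right)} = -17 - t$ ($g{\left(t \right)} = \left(-5 - 12\right) - t = -17 - t$)
$\frac{1}{g{\left(N{\left(8,-8 \right)} \right)} + k{\left(50,-223 \right)}} = \frac{1}{\left(-17 - -11\right) + 45} = \frac{1}{\left(-17 + 11\right) + 45} = \frac{1}{-6 + 45} = \frac{1}{39}$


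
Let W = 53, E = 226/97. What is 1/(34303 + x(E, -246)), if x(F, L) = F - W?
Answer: 97/3322476 ≈ 2.9195e-5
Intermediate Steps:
E = 226/97 (E = 226*(1/97) = 226/97 ≈ 2.3299)
x(F, L) = -53 + F (x(F, L) = F - 1*53 = F - 53 = -53 + F)
1/(34303 + x(E, -246)) = 1/(34303 + (-53 + 226/97)) = 1/(34303 - 4915/97) = 1/(3322476/97) = 97/3322476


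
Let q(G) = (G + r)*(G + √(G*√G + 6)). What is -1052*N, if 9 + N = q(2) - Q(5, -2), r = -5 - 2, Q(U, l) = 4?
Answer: 24196 + 5260*√(6 + 2*√2) ≈ 39825.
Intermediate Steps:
r = -7
q(G) = (-7 + G)*(G + √(6 + G^(3/2))) (q(G) = (G - 7)*(G + √(G*√G + 6)) = (-7 + G)*(G + √(G^(3/2) + 6)) = (-7 + G)*(G + √(6 + G^(3/2))))
N = -23 - 5*√(6 + 2*√2) (N = -9 + ((2² - 7*2 - 7*√(6 + 2^(3/2)) + 2*√(6 + 2^(3/2))) - 1*4) = -9 + ((4 - 14 - 7*√(6 + 2*√2) + 2*√(6 + 2*√2)) - 4) = -9 + ((-10 - 5*√(6 + 2*√2)) - 4) = -9 + (-14 - 5*√(6 + 2*√2)) = -23 - 5*√(6 + 2*√2) ≈ -37.856)
-1052*N = -1052*(-23 - 5*√(6 + 2*√2)) = 24196 + 5260*√(6 + 2*√2)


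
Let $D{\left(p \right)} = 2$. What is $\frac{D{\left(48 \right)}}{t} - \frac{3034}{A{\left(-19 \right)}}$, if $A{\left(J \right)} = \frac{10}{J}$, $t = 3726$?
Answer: $\frac{53697254}{9315} \approx 5764.6$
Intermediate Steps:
$\frac{D{\left(48 \right)}}{t} - \frac{3034}{A{\left(-19 \right)}} = \frac{2}{3726} - \frac{3034}{10 \frac{1}{-19}} = 2 \cdot \frac{1}{3726} - \frac{3034}{10 \left(- \frac{1}{19}\right)} = \frac{1}{1863} - \frac{3034}{- \frac{10}{19}} = \frac{1}{1863} - - \frac{28823}{5} = \frac{1}{1863} + \frac{28823}{5} = \frac{53697254}{9315}$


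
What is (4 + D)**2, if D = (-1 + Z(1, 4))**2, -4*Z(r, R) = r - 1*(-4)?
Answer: 21025/256 ≈ 82.129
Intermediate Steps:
Z(r, R) = -1 - r/4 (Z(r, R) = -(r - 1*(-4))/4 = -(r + 4)/4 = -(4 + r)/4 = -1 - r/4)
D = 81/16 (D = (-1 + (-1 - 1/4*1))**2 = (-1 + (-1 - 1/4))**2 = (-1 - 5/4)**2 = (-9/4)**2 = 81/16 ≈ 5.0625)
(4 + D)**2 = (4 + 81/16)**2 = (145/16)**2 = 21025/256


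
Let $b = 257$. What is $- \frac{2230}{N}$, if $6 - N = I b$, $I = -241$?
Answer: $- \frac{2230}{61943} \approx -0.036001$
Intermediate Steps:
$N = 61943$ ($N = 6 - \left(-241\right) 257 = 6 - -61937 = 6 + 61937 = 61943$)
$- \frac{2230}{N} = - \frac{2230}{61943}$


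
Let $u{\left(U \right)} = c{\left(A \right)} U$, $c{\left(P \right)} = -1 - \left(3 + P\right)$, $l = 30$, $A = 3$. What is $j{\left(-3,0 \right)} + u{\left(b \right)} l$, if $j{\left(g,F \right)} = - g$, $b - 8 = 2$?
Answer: $-2097$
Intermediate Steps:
$b = 10$ ($b = 8 + 2 = 10$)
$c{\left(P \right)} = -4 - P$
$u{\left(U \right)} = - 7 U$ ($u{\left(U \right)} = \left(-4 - 3\right) U = - 7 U$)
$j{\left(-3,0 \right)} + u{\left(b \right)} l = \left(-1\right) \left(-3\right) + \left(-7\right) 10 \cdot 30 = 3 - 2100 = -2097$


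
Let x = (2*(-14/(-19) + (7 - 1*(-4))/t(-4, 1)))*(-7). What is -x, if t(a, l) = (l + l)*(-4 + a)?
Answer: 105/152 ≈ 0.69079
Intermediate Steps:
t(a, l) = 2*l*(-4 + a) (t(a, l) = (2*l)*(-4 + a) = 2*l*(-4 + a))
x = -105/152 (x = (2*(-14/(-19) + (7 - 1*(-4))/((2*1*(-4 - 4)))))*(-7) = (2*(-14*(-1/19) + (7 + 4)/((2*1*(-8)))))*(-7) = (2*(14/19 + 11/(-16)))*(-7) = (2*(14/19 + 11*(-1/16)))*(-7) = (2*(14/19 - 11/16))*(-7) = (2*(15/304))*(-7) = (15/152)*(-7) = -105/152 ≈ -0.69079)
-x = -1*(-105/152) = 105/152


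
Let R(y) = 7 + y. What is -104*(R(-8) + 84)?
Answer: -8632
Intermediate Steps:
-104*(R(-8) + 84) = -104*((7 - 8) + 84) = -104*(-1 + 84) = -104*83 = -8632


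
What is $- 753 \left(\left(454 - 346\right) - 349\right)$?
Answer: $181473$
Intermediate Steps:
$- 753 \left(\left(454 - 346\right) - 349\right) = - 753 \left(108 - 349\right) = \left(-753\right) \left(-241\right) = 181473$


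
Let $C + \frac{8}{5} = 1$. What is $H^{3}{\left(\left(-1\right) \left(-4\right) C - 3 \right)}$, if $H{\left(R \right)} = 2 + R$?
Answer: $- \frac{4913}{125} \approx -39.304$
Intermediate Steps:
$C = - \frac{3}{5}$ ($C = - \frac{8}{5} + 1 = - \frac{3}{5} \approx -0.6$)
$H^{3}{\left(\left(-1\right) \left(-4\right) C - 3 \right)} = \left(2 - \left(3 - \left(-1\right) \left(-4\right) \left(- \frac{3}{5}\right)\right)\right)^{3} = \left(2 + \left(4 \left(- \frac{3}{5}\right) - 3\right)\right)^{3} = \left(2 - \frac{27}{5}\right)^{3} = \left(- \frac{17}{5}\right)^{3} = - \frac{4913}{125}$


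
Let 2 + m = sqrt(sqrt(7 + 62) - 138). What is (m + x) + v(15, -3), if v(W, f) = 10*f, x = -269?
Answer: -301 + I*sqrt(138 - sqrt(69)) ≈ -301.0 + 11.388*I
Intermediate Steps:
m = -2 + sqrt(-138 + sqrt(69)) (m = -2 + sqrt(sqrt(7 + 62) - 138) = -2 + sqrt(sqrt(69) - 138) = -2 + sqrt(-138 + sqrt(69)) ≈ -2.0 + 11.388*I)
(m + x) + v(15, -3) = ((-2 + I*sqrt(138 - sqrt(69))) - 269) + 10*(-3) = (-271 + I*sqrt(138 - sqrt(69))) - 30 = -301 + I*sqrt(138 - sqrt(69))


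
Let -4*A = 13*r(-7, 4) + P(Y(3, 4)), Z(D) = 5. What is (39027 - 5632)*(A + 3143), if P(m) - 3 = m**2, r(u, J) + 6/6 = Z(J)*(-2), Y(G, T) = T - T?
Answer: 106129310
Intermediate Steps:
Y(G, T) = 0
r(u, J) = -11 (r(u, J) = -1 + 5*(-2) = -1 - 10 = -11)
P(m) = 3 + m**2
A = 35 (A = -(13*(-11) + (3 + 0**2))/4 = -(-143 + (3 + 0))/4 = -(-143 + 3)/4 = -1/4*(-140) = 35)
(39027 - 5632)*(A + 3143) = (39027 - 5632)*(35 + 3143) = 33395*3178 = 106129310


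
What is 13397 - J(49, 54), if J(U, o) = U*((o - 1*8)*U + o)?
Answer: -99695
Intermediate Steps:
J(U, o) = U*(o + U*(-8 + o)) (J(U, o) = U*((o - 8)*U + o) = U*((-8 + o)*U + o) = U*(U*(-8 + o) + o) = U*(o + U*(-8 + o)))
13397 - J(49, 54) = 13397 - 49*(54 - 8*49 + 49*54) = 13397 - 49*(54 - 392 + 2646) = 13397 - 49*2308 = 13397 - 1*113092 = 13397 - 113092 = -99695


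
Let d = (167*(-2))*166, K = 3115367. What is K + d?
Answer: 3059923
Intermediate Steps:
d = -55444 (d = -334*166 = -55444)
K + d = 3115367 - 55444 = 3059923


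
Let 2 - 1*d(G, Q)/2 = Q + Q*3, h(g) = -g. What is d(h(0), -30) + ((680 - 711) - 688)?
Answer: -475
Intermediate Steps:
d(G, Q) = 4 - 8*Q (d(G, Q) = 4 - 2*(Q + Q*3) = 4 - 2*(Q + 3*Q) = 4 - 8*Q)
d(h(0), -30) + ((680 - 711) - 688) = (4 - 8*(-30)) + ((680 - 711) - 688) = (4 + 240) + (-31 - 688) = 244 - 719 = -475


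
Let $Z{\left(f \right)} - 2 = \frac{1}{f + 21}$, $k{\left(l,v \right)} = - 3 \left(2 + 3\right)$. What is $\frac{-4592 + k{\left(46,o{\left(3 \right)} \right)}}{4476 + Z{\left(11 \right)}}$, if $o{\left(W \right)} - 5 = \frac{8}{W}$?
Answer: $- \frac{147424}{143297} \approx -1.0288$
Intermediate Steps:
$o{\left(W \right)} = 5 + \frac{8}{W}$
$k{\left(l,v \right)} = -15$ ($k{\left(l,v \right)} = \left(-3\right) 5 = -15$)
$Z{\left(f \right)} = 2 + \frac{1}{21 + f}$ ($Z{\left(f \right)} = 2 + \frac{1}{f + 21} = 2 + \frac{1}{21 + f}$)
$\frac{-4592 + k{\left(46,o{\left(3 \right)} \right)}}{4476 + Z{\left(11 \right)}} = \frac{-4592 - 15}{4476 + \frac{43 + 2 \cdot 11}{21 + 11}} = - \frac{4607}{4476 + \frac{43 + 22}{32}} = - \frac{4607}{4476 + \frac{1}{32} \cdot 65} = - \frac{4607}{4476 + \frac{65}{32}} = - \frac{4607}{\frac{143297}{32}} = \left(-4607\right) \frac{32}{143297} = - \frac{147424}{143297}$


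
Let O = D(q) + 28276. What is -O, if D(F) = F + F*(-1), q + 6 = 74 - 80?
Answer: -28276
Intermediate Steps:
q = -12 (q = -6 + (74 - 80) = -6 - 6 = -12)
D(F) = 0 (D(F) = F - F = 0)
O = 28276 (O = 0 + 28276 = 28276)
-O = -1*28276 = -28276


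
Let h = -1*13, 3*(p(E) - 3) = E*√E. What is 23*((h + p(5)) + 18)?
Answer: 184 + 115*√5/3 ≈ 269.72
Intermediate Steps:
p(E) = 3 + E^(3/2)/3 (p(E) = 3 + (E*√E)/3 = 3 + E^(3/2)/3)
h = -13
23*((h + p(5)) + 18) = 23*((-13 + (3 + 5^(3/2)/3)) + 18) = 23*((-13 + (3 + (5*√5)/3)) + 18) = 23*((-13 + (3 + 5*√5/3)) + 18) = 23*((-10 + 5*√5/3) + 18) = 23*(8 + 5*√5/3) = 184 + 115*√5/3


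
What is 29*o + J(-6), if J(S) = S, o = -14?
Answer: -412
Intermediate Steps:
29*o + J(-6) = 29*(-14) - 6 = -406 - 6 = -412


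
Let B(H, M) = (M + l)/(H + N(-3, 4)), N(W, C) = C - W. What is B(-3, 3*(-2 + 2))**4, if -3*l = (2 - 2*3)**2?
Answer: 256/81 ≈ 3.1605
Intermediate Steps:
l = -16/3 (l = -(2 - 2*3)**2/3 = -(2 - 6)**2/3 = -1/3*(-4)**2 = -1/3*16 = -16/3 ≈ -5.3333)
B(H, M) = (-16/3 + M)/(7 + H) (B(H, M) = (M - 16/3)/(H + (4 - 1*(-3))) = (-16/3 + M)/(H + (4 + 3)) = (-16/3 + M)/(H + 7) = (-16/3 + M)/(7 + H))
B(-3, 3*(-2 + 2))**4 = ((-16/3 + 3*(-2 + 2))/(7 - 3))**4 = ((-16/3 + 3*0)/4)**4 = ((-16/3 + 0)/4)**4 = ((1/4)*(-16/3))**4 = (-4/3)**4 = 256/81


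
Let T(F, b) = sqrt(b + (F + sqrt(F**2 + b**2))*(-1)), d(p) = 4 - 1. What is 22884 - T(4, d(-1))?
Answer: 22884 - I*sqrt(6) ≈ 22884.0 - 2.4495*I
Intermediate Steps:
d(p) = 3
T(F, b) = sqrt(b - F - sqrt(F**2 + b**2)) (T(F, b) = sqrt(b + (-F - sqrt(F**2 + b**2))) = sqrt(b - F - sqrt(F**2 + b**2)))
22884 - T(4, d(-1)) = 22884 - sqrt(3 - 1*4 - sqrt(4**2 + 3**2)) = 22884 - sqrt(3 - 4 - sqrt(16 + 9)) = 22884 - sqrt(3 - 4 - sqrt(25)) = 22884 - sqrt(3 - 4 - 1*5) = 22884 - sqrt(3 - 4 - 5) = 22884 - sqrt(-6) = 22884 - I*sqrt(6)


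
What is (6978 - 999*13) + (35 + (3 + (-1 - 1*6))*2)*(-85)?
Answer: -8304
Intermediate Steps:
(6978 - 999*13) + (35 + (3 + (-1 - 1*6))*2)*(-85) = (6978 - 12987) + (35 + (3 + (-1 - 6))*2)*(-85) = -6009 + (35 + (3 - 7)*2)*(-85) = -6009 + (35 - 4*2)*(-85) = -6009 + (35 - 8)*(-85) = -6009 + 27*(-85) = -6009 - 2295 = -8304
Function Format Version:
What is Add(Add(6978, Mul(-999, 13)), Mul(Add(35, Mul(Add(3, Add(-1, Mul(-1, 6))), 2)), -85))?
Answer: -8304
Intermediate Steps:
Add(Add(6978, Mul(-999, 13)), Mul(Add(35, Mul(Add(3, Add(-1, Mul(-1, 6))), 2)), -85)) = Add(Add(6978, -12987), Mul(Add(35, Mul(Add(3, Add(-1, -6)), 2)), -85)) = Add(-6009, Mul(Add(35, Mul(Add(3, -7), 2)), -85)) = Add(-6009, Mul(Add(35, Mul(-4, 2)), -85)) = Add(-6009, Mul(Add(35, -8), -85)) = Add(-6009, Mul(27, -85)) = Add(-6009, -2295) = -8304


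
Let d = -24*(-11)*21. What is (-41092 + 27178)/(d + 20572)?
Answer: -6957/13058 ≈ -0.53278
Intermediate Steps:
d = 5544 (d = 264*21 = 5544)
(-41092 + 27178)/(d + 20572) = (-41092 + 27178)/(5544 + 20572) = -13914/26116 = -13914*1/26116 = -6957/13058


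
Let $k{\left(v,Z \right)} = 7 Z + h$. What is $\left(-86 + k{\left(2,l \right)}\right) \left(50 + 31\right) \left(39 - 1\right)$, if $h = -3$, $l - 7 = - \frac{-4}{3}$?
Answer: $-94392$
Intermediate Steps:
$l = \frac{25}{3}$ ($l = 7 - - \frac{4}{3} = 7 + \frac{4}{3} = \frac{25}{3} \approx 8.3333$)
$k{\left(v,Z \right)} = -3 + 7 Z$ ($k{\left(v,Z \right)} = 7 Z - 3 = -3 + 7 Z$)
$\left(-86 + k{\left(2,l \right)}\right) \left(50 + 31\right) \left(39 - 1\right) = \left(-86 + \left(-3 + 7 \cdot \frac{25}{3}\right)\right) \left(50 + 31\right) \left(39 - 1\right) = \left(-86 + \left(-3 + \frac{175}{3}\right)\right) 81 \cdot 38 = \left(-86 + \frac{166}{3}\right) 3078 = \left(- \frac{92}{3}\right) 3078 = -94392$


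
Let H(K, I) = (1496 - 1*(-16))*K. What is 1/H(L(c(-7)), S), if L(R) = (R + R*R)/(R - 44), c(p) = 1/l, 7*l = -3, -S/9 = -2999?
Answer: -139/14112 ≈ -0.0098498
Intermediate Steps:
S = 26991 (S = -9*(-2999) = 26991)
l = -3/7 (l = (⅐)*(-3) = -3/7 ≈ -0.42857)
c(p) = -7/3 (c(p) = 1/(-3/7) = -7/3)
L(R) = (R + R²)/(-44 + R)
H(K, I) = 1512*K (H(K, I) = (1496 + 16)*K = 1512*K)
1/H(L(c(-7)), S) = 1/(1512*(-7*(1 - 7/3)/(3*(-44 - 7/3)))) = 1/(1512*(-7/3*(-4/3)/(-139/3))) = 1/(1512*(-7/3*(-3/139)*(-4/3))) = 1/(1512*(-28/417)) = 1/(-14112/139) = -139/14112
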